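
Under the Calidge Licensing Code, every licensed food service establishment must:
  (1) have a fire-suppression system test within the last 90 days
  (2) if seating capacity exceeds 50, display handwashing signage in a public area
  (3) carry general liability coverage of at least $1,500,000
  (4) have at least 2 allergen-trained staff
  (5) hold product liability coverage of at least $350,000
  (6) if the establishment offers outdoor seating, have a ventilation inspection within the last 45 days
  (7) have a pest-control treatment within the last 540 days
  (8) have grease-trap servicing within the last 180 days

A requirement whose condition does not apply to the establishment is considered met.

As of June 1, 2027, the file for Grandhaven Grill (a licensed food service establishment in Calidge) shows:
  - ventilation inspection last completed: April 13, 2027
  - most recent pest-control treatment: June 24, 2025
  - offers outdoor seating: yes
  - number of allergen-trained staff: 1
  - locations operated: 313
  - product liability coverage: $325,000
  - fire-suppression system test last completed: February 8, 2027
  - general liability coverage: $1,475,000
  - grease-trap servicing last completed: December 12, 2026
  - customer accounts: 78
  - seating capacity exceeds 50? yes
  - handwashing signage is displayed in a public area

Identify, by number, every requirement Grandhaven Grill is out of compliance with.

1. fire-suppression system test 113 days ago vs limit 90 → not met
2. condition 'seating capacity exceeds 50' holds; handwashing signage present → met
3. general liability coverage $1,475,000 < $1,500,000 → not met
4. allergen-trained staff 1 < 2 → not met
5. product liability coverage $325,000 < $350,000 → not met
6. condition 'offers outdoor seating' holds; ventilation inspection 49 days ago vs limit 45 → not met
7. pest-control treatment 707 days ago vs limit 540 → not met
8. grease-trap servicing 171 days ago vs limit 180 → met
Not met: 1, 3, 4, 5, 6, 7

1, 3, 4, 5, 6, 7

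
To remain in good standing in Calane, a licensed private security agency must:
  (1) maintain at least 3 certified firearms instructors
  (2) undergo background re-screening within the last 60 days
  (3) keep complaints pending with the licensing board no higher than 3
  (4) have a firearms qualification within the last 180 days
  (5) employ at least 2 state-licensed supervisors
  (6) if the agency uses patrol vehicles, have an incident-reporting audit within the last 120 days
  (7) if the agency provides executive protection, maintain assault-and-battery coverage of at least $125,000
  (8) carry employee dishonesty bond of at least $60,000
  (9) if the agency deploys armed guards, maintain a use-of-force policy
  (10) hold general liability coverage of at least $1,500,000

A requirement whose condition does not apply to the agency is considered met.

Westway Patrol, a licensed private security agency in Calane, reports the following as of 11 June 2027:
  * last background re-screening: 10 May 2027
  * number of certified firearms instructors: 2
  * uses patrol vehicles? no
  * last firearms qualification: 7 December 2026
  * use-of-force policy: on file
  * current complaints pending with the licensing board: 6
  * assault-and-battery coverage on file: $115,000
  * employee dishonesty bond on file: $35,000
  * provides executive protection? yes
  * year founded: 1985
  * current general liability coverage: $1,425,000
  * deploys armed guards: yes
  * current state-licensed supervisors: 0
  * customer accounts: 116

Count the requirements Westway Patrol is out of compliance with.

7

1. certified firearms instructors 2 < 3 → not met
2. background re-screening 32 days ago vs limit 60 → met
3. complaints pending with the licensing board 6 > 3 → not met
4. firearms qualification 186 days ago vs limit 180 → not met
5. state-licensed supervisors 0 < 2 → not met
6. condition 'uses patrol vehicles' does not hold → requirement n/a → met
7. condition 'provides executive protection' holds; assault-and-battery coverage $115,000 < $125,000 → not met
8. employee dishonesty bond $35,000 < $60,000 → not met
9. condition 'deploys armed guards' holds; use-of-force policy present → met
10. general liability coverage $1,425,000 < $1,500,000 → not met
Not met: 7 of 10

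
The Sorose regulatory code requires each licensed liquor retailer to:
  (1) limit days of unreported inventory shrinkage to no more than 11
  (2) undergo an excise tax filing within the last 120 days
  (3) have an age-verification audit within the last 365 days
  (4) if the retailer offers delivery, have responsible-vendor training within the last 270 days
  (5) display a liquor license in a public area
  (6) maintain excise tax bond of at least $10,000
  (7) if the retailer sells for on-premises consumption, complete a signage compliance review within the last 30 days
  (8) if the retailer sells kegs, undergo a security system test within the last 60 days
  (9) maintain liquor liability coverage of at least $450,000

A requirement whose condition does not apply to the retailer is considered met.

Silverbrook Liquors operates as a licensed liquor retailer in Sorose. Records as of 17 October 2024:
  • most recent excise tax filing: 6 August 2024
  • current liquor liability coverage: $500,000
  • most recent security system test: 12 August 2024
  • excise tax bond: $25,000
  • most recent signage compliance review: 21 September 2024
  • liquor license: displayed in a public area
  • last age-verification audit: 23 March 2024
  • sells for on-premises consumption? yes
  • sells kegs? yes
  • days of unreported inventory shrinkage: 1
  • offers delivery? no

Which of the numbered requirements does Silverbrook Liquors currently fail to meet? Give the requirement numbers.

1. days of unreported inventory shrinkage 1 ≤ 11 → met
2. excise tax filing 72 days ago vs limit 120 → met
3. age-verification audit 208 days ago vs limit 365 → met
4. condition 'offers delivery' does not hold → requirement n/a → met
5. liquor license present → met
6. excise tax bond $25,000 ≥ $10,000 → met
7. condition 'sells for on-premises consumption' holds; signage compliance review 26 days ago vs limit 30 → met
8. condition 'sells kegs' holds; security system test 66 days ago vs limit 60 → not met
9. liquor liability coverage $500,000 ≥ $450,000 → met
Not met: 8

8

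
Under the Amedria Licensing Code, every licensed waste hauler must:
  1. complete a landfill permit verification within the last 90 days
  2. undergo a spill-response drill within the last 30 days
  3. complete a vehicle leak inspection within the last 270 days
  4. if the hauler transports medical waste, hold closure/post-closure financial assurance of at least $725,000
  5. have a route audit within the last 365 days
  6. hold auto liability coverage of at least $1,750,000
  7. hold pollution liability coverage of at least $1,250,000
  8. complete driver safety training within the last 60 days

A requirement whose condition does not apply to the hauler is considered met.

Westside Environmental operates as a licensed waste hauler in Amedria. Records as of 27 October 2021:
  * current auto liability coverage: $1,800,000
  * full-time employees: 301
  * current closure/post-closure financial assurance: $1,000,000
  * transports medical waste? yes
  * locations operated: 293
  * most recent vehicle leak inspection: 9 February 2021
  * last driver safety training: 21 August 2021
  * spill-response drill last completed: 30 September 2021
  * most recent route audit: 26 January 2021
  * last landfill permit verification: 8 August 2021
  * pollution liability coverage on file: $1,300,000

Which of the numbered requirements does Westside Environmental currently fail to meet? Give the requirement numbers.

8

1. landfill permit verification 80 days ago vs limit 90 → met
2. spill-response drill 27 days ago vs limit 30 → met
3. vehicle leak inspection 260 days ago vs limit 270 → met
4. condition 'transports medical waste' holds; closure/post-closure financial assurance $1,000,000 ≥ $725,000 → met
5. route audit 274 days ago vs limit 365 → met
6. auto liability coverage $1,800,000 ≥ $1,750,000 → met
7. pollution liability coverage $1,300,000 ≥ $1,250,000 → met
8. driver safety training 67 days ago vs limit 60 → not met
Not met: 8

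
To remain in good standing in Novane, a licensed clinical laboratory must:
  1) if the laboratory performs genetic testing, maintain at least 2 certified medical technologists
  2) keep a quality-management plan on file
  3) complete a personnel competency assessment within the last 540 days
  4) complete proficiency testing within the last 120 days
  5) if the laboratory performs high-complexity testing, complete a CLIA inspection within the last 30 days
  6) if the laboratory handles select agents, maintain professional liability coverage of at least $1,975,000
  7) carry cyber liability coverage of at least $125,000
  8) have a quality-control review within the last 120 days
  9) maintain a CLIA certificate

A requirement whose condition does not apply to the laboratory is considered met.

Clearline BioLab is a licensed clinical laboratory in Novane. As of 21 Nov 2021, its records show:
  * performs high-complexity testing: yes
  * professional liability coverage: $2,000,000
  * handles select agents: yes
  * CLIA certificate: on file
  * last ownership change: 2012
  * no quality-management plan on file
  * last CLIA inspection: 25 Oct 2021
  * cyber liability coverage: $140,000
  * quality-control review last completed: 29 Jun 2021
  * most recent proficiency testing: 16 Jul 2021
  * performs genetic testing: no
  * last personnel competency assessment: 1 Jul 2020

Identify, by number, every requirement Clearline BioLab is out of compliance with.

2, 4, 8

1. condition 'performs genetic testing' does not hold → requirement n/a → met
2. quality-management plan absent → not met
3. personnel competency assessment 508 days ago vs limit 540 → met
4. proficiency testing 128 days ago vs limit 120 → not met
5. condition 'performs high-complexity testing' holds; CLIA inspection 27 days ago vs limit 30 → met
6. condition 'handles select agents' holds; professional liability coverage $2,000,000 ≥ $1,975,000 → met
7. cyber liability coverage $140,000 ≥ $125,000 → met
8. quality-control review 145 days ago vs limit 120 → not met
9. CLIA certificate present → met
Not met: 2, 4, 8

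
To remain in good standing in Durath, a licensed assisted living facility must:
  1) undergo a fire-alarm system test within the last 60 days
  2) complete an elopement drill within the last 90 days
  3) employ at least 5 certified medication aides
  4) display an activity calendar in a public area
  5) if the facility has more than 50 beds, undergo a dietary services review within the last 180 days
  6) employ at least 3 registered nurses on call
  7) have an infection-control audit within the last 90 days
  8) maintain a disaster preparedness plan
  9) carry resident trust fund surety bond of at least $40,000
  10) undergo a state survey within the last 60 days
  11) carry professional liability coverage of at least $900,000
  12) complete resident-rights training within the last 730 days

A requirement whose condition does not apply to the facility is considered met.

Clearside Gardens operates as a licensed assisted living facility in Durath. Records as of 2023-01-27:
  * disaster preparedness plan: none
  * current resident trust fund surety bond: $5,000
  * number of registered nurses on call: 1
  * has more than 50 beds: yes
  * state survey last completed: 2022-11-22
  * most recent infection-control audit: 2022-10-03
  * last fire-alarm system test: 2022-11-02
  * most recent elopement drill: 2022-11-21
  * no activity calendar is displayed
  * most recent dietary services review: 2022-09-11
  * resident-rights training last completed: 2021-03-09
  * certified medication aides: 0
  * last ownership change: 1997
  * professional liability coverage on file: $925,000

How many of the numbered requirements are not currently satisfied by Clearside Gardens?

8

1. fire-alarm system test 86 days ago vs limit 60 → not met
2. elopement drill 67 days ago vs limit 90 → met
3. certified medication aides 0 < 5 → not met
4. activity calendar absent → not met
5. condition 'has more than 50 beds' holds; dietary services review 138 days ago vs limit 180 → met
6. registered nurses on call 1 < 3 → not met
7. infection-control audit 116 days ago vs limit 90 → not met
8. disaster preparedness plan absent → not met
9. resident trust fund surety bond $5,000 < $40,000 → not met
10. state survey 66 days ago vs limit 60 → not met
11. professional liability coverage $925,000 ≥ $900,000 → met
12. resident-rights training 689 days ago vs limit 730 → met
Not met: 8 of 12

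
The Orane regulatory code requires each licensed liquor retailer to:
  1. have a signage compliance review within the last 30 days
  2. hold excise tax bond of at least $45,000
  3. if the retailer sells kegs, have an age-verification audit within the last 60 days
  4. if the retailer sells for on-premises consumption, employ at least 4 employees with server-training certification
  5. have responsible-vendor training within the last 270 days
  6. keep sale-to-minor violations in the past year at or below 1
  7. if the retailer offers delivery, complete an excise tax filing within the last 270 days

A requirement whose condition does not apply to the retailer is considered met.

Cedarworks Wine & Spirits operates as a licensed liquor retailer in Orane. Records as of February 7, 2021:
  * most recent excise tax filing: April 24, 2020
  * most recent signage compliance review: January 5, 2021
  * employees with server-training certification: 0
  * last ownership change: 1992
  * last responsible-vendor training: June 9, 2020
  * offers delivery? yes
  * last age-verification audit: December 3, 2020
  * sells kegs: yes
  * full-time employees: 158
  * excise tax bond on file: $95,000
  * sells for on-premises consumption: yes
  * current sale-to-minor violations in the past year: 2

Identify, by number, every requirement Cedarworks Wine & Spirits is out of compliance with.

1, 3, 4, 6, 7

1. signage compliance review 33 days ago vs limit 30 → not met
2. excise tax bond $95,000 ≥ $45,000 → met
3. condition 'sells kegs' holds; age-verification audit 66 days ago vs limit 60 → not met
4. condition 'sells for on-premises consumption' holds; employees with server-training certification 0 < 4 → not met
5. responsible-vendor training 243 days ago vs limit 270 → met
6. sale-to-minor violations in the past year 2 > 1 → not met
7. condition 'offers delivery' holds; excise tax filing 289 days ago vs limit 270 → not met
Not met: 1, 3, 4, 6, 7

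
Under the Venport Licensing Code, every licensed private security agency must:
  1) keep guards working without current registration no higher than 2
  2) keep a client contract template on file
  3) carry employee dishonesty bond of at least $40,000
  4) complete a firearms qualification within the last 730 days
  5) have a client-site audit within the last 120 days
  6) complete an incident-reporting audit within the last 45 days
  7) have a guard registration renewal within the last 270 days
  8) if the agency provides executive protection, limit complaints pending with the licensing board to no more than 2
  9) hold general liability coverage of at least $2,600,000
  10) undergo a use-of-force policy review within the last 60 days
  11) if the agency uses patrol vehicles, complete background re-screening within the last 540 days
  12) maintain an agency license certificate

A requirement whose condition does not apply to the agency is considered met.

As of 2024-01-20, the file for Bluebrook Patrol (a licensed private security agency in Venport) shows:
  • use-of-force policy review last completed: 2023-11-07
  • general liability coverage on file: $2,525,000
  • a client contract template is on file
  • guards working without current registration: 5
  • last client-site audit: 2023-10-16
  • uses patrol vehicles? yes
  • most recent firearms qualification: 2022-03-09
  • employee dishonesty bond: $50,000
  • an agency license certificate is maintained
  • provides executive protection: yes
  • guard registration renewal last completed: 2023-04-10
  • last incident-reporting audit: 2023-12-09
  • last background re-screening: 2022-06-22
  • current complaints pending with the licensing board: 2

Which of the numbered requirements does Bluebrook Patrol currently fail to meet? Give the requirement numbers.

1. guards working without current registration 5 > 2 → not met
2. client contract template present → met
3. employee dishonesty bond $50,000 ≥ $40,000 → met
4. firearms qualification 682 days ago vs limit 730 → met
5. client-site audit 96 days ago vs limit 120 → met
6. incident-reporting audit 42 days ago vs limit 45 → met
7. guard registration renewal 285 days ago vs limit 270 → not met
8. condition 'provides executive protection' holds; complaints pending with the licensing board 2 ≤ 2 → met
9. general liability coverage $2,525,000 < $2,600,000 → not met
10. use-of-force policy review 74 days ago vs limit 60 → not met
11. condition 'uses patrol vehicles' holds; background re-screening 577 days ago vs limit 540 → not met
12. agency license certificate present → met
Not met: 1, 7, 9, 10, 11

1, 7, 9, 10, 11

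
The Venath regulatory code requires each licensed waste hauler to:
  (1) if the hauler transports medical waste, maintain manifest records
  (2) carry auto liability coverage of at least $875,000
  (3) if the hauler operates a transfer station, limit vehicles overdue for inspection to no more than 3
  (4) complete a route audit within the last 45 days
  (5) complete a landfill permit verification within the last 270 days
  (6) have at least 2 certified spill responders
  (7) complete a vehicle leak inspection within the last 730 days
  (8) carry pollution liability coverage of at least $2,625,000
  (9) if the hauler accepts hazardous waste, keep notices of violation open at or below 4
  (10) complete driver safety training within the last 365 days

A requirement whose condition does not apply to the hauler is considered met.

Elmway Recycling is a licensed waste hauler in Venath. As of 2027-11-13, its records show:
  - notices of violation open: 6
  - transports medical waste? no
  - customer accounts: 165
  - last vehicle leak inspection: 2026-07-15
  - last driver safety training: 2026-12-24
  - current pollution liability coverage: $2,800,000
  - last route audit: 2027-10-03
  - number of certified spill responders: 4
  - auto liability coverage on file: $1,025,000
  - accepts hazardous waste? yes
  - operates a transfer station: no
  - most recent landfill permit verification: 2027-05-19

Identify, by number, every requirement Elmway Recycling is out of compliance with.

9

1. condition 'transports medical waste' does not hold → requirement n/a → met
2. auto liability coverage $1,025,000 ≥ $875,000 → met
3. condition 'operates a transfer station' does not hold → requirement n/a → met
4. route audit 41 days ago vs limit 45 → met
5. landfill permit verification 178 days ago vs limit 270 → met
6. certified spill responders 4 ≥ 2 → met
7. vehicle leak inspection 486 days ago vs limit 730 → met
8. pollution liability coverage $2,800,000 ≥ $2,625,000 → met
9. condition 'accepts hazardous waste' holds; notices of violation open 6 > 4 → not met
10. driver safety training 324 days ago vs limit 365 → met
Not met: 9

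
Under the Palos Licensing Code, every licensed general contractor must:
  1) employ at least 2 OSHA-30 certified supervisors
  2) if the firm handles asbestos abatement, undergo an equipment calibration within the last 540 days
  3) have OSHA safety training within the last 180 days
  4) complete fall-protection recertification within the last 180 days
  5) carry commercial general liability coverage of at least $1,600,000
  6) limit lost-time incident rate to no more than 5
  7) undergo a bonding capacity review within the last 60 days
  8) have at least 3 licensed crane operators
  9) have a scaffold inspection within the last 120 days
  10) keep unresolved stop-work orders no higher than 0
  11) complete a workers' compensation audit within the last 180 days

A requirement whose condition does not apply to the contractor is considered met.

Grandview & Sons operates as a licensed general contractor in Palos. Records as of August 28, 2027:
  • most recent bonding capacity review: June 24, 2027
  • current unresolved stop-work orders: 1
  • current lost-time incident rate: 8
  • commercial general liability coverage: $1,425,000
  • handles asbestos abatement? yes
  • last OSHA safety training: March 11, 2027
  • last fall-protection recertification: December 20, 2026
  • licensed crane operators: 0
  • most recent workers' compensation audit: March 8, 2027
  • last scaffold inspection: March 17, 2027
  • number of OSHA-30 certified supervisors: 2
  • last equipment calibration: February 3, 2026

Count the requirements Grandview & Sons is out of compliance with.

1. OSHA-30 certified supervisors 2 ≥ 2 → met
2. condition 'handles asbestos abatement' holds; equipment calibration 571 days ago vs limit 540 → not met
3. OSHA safety training 170 days ago vs limit 180 → met
4. fall-protection recertification 251 days ago vs limit 180 → not met
5. commercial general liability coverage $1,425,000 < $1,600,000 → not met
6. lost-time incident rate 8 > 5 → not met
7. bonding capacity review 65 days ago vs limit 60 → not met
8. licensed crane operators 0 < 3 → not met
9. scaffold inspection 164 days ago vs limit 120 → not met
10. unresolved stop-work orders 1 > 0 → not met
11. workers' compensation audit 173 days ago vs limit 180 → met
Not met: 8 of 11

8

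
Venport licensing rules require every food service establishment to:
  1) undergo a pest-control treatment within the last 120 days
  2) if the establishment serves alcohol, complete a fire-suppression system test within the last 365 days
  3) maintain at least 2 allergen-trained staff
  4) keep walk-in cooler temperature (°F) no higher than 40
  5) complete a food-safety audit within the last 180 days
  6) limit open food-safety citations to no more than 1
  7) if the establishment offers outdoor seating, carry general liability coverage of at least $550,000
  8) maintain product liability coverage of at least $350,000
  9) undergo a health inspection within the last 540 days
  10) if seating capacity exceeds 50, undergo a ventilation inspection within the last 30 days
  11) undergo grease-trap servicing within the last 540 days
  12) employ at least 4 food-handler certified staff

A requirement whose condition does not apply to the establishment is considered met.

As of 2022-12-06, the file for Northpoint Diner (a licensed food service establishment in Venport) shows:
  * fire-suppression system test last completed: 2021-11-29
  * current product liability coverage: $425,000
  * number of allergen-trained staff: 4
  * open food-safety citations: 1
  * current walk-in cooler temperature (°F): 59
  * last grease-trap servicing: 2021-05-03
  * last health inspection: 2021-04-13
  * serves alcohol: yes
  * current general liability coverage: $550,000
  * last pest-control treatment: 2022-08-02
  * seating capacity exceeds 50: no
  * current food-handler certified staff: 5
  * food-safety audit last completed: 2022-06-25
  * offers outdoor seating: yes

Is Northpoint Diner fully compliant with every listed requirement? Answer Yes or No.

No

1. pest-control treatment 126 days ago vs limit 120 → not met
2. condition 'serves alcohol' holds; fire-suppression system test 372 days ago vs limit 365 → not met
3. allergen-trained staff 4 ≥ 2 → met
4. walk-in cooler temperature (°F) 59 > 40 → not met
5. food-safety audit 164 days ago vs limit 180 → met
6. open food-safety citations 1 ≤ 1 → met
7. condition 'offers outdoor seating' holds; general liability coverage $550,000 ≥ $550,000 → met
8. product liability coverage $425,000 ≥ $350,000 → met
9. health inspection 602 days ago vs limit 540 → not met
10. condition 'seating capacity exceeds 50' does not hold → requirement n/a → met
11. grease-trap servicing 582 days ago vs limit 540 → not met
12. food-handler certified staff 5 ≥ 4 → met
Not met: 1, 2, 4, 9, 11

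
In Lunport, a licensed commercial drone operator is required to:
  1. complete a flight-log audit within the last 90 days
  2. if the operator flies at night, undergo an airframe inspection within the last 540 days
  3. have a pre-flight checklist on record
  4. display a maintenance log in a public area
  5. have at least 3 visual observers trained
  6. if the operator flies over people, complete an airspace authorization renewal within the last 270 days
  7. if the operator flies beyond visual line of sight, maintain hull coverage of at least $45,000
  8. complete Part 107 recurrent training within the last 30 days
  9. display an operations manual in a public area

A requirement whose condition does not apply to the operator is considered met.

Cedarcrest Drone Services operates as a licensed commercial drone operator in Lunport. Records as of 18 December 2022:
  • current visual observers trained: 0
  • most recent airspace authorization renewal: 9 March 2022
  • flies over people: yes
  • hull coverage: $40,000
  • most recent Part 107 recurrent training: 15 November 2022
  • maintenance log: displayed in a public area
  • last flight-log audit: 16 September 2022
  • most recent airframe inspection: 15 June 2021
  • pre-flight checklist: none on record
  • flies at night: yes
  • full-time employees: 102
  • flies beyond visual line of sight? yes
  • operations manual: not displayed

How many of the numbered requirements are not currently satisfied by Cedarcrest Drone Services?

8

1. flight-log audit 93 days ago vs limit 90 → not met
2. condition 'flies at night' holds; airframe inspection 551 days ago vs limit 540 → not met
3. pre-flight checklist absent → not met
4. maintenance log present → met
5. visual observers trained 0 < 3 → not met
6. condition 'flies over people' holds; airspace authorization renewal 284 days ago vs limit 270 → not met
7. condition 'flies beyond visual line of sight' holds; hull coverage $40,000 < $45,000 → not met
8. Part 107 recurrent training 33 days ago vs limit 30 → not met
9. operations manual absent → not met
Not met: 8 of 9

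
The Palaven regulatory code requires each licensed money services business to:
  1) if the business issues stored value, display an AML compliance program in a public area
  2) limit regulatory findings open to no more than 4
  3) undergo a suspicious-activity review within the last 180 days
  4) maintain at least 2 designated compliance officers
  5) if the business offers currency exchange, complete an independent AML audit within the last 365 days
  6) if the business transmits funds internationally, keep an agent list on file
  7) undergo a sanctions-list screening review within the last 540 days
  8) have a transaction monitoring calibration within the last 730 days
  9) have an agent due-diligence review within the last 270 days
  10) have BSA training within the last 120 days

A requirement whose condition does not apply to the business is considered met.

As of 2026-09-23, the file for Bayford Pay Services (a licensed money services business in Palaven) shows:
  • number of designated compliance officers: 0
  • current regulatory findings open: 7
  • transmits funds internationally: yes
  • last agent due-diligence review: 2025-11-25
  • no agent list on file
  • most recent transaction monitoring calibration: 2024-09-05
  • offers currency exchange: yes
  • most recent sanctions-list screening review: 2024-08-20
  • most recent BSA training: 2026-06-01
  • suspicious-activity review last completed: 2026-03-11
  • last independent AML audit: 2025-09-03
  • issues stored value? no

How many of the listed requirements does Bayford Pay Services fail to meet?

8

1. condition 'issues stored value' does not hold → requirement n/a → met
2. regulatory findings open 7 > 4 → not met
3. suspicious-activity review 196 days ago vs limit 180 → not met
4. designated compliance officers 0 < 2 → not met
5. condition 'offers currency exchange' holds; independent AML audit 385 days ago vs limit 365 → not met
6. condition 'transmits funds internationally' holds; agent list absent → not met
7. sanctions-list screening review 764 days ago vs limit 540 → not met
8. transaction monitoring calibration 748 days ago vs limit 730 → not met
9. agent due-diligence review 302 days ago vs limit 270 → not met
10. BSA training 114 days ago vs limit 120 → met
Not met: 8 of 10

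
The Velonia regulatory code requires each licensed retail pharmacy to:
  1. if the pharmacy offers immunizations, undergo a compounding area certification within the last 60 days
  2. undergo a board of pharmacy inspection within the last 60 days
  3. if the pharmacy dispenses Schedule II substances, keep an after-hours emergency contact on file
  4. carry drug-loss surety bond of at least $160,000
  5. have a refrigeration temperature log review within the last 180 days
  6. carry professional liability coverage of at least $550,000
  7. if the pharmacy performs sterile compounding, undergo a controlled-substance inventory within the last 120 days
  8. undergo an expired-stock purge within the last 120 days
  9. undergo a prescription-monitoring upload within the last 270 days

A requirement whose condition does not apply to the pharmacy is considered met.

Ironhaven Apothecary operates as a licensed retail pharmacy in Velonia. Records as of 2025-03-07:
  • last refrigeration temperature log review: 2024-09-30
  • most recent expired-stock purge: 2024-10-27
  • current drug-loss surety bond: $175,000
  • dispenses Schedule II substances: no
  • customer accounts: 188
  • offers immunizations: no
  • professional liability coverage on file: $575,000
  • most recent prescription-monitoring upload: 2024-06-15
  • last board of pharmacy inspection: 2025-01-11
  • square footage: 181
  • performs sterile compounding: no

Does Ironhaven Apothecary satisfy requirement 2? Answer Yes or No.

Yes

2. board of pharmacy inspection 55 days ago vs limit 60 → met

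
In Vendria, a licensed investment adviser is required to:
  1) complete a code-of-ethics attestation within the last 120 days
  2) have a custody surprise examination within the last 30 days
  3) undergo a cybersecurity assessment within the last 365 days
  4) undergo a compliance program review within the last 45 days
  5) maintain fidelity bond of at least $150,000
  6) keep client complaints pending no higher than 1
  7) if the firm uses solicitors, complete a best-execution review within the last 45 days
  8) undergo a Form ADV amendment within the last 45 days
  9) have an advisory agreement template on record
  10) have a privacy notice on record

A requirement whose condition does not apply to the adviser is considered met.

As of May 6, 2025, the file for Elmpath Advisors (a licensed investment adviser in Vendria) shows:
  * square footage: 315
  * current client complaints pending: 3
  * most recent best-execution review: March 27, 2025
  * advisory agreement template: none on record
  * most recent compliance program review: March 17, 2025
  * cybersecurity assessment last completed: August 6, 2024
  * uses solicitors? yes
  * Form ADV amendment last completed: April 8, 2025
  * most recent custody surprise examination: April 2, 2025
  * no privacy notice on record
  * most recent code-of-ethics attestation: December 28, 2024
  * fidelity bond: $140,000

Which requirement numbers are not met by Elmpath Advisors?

1, 2, 4, 5, 6, 9, 10

1. code-of-ethics attestation 129 days ago vs limit 120 → not met
2. custody surprise examination 34 days ago vs limit 30 → not met
3. cybersecurity assessment 273 days ago vs limit 365 → met
4. compliance program review 50 days ago vs limit 45 → not met
5. fidelity bond $140,000 < $150,000 → not met
6. client complaints pending 3 > 1 → not met
7. condition 'uses solicitors' holds; best-execution review 40 days ago vs limit 45 → met
8. Form ADV amendment 28 days ago vs limit 45 → met
9. advisory agreement template absent → not met
10. privacy notice absent → not met
Not met: 1, 2, 4, 5, 6, 9, 10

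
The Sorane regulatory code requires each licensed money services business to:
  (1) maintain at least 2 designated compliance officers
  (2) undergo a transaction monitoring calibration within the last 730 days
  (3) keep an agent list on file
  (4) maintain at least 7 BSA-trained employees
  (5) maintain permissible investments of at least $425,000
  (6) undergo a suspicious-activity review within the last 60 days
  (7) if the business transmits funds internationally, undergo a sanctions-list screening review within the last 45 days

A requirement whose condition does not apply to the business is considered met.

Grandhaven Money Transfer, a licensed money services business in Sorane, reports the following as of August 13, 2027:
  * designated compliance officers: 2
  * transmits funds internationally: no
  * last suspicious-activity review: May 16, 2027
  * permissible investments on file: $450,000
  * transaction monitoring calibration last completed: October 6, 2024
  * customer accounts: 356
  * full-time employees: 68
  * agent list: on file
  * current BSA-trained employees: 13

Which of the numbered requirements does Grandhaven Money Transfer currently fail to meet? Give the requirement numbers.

1. designated compliance officers 2 ≥ 2 → met
2. transaction monitoring calibration 1041 days ago vs limit 730 → not met
3. agent list present → met
4. BSA-trained employees 13 ≥ 7 → met
5. permissible investments $450,000 ≥ $425,000 → met
6. suspicious-activity review 89 days ago vs limit 60 → not met
7. condition 'transmits funds internationally' does not hold → requirement n/a → met
Not met: 2, 6

2, 6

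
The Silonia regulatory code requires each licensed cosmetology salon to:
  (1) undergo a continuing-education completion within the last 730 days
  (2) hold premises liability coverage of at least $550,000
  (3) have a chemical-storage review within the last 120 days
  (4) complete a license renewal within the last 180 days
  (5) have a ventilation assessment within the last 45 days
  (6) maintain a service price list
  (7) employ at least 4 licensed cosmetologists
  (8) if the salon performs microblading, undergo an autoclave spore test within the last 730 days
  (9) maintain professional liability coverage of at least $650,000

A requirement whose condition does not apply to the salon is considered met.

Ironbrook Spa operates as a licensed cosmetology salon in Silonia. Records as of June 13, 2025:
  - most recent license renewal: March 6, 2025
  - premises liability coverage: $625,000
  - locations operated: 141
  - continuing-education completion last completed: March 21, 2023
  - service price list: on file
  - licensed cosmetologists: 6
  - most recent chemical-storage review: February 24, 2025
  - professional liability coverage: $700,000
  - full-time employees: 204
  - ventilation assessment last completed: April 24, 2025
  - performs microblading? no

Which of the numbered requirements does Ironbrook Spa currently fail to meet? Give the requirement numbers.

1, 5

1. continuing-education completion 815 days ago vs limit 730 → not met
2. premises liability coverage $625,000 ≥ $550,000 → met
3. chemical-storage review 109 days ago vs limit 120 → met
4. license renewal 99 days ago vs limit 180 → met
5. ventilation assessment 50 days ago vs limit 45 → not met
6. service price list present → met
7. licensed cosmetologists 6 ≥ 4 → met
8. condition 'performs microblading' does not hold → requirement n/a → met
9. professional liability coverage $700,000 ≥ $650,000 → met
Not met: 1, 5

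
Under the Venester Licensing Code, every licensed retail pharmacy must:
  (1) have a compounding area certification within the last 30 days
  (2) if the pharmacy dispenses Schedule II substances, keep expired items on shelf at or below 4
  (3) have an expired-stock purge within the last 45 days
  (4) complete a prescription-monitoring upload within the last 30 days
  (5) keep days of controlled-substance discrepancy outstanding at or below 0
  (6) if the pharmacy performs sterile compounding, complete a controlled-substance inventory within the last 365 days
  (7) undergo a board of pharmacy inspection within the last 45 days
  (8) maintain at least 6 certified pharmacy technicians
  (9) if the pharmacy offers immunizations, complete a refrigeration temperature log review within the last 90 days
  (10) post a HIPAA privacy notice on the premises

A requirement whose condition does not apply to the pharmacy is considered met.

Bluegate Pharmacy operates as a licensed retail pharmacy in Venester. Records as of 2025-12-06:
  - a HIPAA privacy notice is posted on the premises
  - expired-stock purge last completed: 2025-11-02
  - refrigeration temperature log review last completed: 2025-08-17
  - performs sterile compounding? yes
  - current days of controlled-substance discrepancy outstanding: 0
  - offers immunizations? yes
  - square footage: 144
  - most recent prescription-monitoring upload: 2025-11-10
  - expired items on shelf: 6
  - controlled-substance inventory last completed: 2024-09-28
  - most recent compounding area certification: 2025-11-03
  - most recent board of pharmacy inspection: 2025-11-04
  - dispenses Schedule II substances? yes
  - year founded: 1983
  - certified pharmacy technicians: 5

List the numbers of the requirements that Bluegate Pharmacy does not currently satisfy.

1. compounding area certification 33 days ago vs limit 30 → not met
2. condition 'dispenses Schedule II substances' holds; expired items on shelf 6 > 4 → not met
3. expired-stock purge 34 days ago vs limit 45 → met
4. prescription-monitoring upload 26 days ago vs limit 30 → met
5. days of controlled-substance discrepancy outstanding 0 ≤ 0 → met
6. condition 'performs sterile compounding' holds; controlled-substance inventory 434 days ago vs limit 365 → not met
7. board of pharmacy inspection 32 days ago vs limit 45 → met
8. certified pharmacy technicians 5 < 6 → not met
9. condition 'offers immunizations' holds; refrigeration temperature log review 111 days ago vs limit 90 → not met
10. HIPAA privacy notice present → met
Not met: 1, 2, 6, 8, 9

1, 2, 6, 8, 9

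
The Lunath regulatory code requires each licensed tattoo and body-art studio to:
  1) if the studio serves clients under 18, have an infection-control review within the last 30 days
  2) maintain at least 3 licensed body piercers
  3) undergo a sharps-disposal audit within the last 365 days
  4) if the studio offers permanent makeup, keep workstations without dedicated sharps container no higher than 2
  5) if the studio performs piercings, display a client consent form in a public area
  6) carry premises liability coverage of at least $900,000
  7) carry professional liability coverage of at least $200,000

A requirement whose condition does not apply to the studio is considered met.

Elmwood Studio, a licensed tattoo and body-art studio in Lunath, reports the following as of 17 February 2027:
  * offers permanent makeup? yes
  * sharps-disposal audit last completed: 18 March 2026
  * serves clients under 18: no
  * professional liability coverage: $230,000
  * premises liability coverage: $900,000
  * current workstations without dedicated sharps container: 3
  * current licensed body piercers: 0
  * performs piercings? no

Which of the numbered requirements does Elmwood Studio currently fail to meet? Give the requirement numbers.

1. condition 'serves clients under 18' does not hold → requirement n/a → met
2. licensed body piercers 0 < 3 → not met
3. sharps-disposal audit 336 days ago vs limit 365 → met
4. condition 'offers permanent makeup' holds; workstations without dedicated sharps container 3 > 2 → not met
5. condition 'performs piercings' does not hold → requirement n/a → met
6. premises liability coverage $900,000 ≥ $900,000 → met
7. professional liability coverage $230,000 ≥ $200,000 → met
Not met: 2, 4

2, 4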